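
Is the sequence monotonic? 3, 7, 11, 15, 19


Differences: 4, 4, 4, 4
All differences > 0 → strictly INCREASING

Monotonically increasing


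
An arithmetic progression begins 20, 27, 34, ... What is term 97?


aₙ = a₁ + (n-1)d
= 20 + (97-1)×7
= 20 + 672
= 692

a_97 = 692


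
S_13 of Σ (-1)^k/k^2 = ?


S = -1 + 1/4 - 1/9 + 1/16 - 1/25 + 1/36 - 1/49 + 1/64 ± ...
= -0.8252
(Full series converges to -π²/12 ≈ -0.8225)

S_13 = -0.8252


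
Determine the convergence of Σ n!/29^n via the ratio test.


aₙ = n!/29^n
a_{n+1}/aₙ = (n+1)!/29^(n+1) × 29^n/n!
= (n+1)/29
L = lim(n→∞) (n+1)/29 = ∞
L > 1 → series DIVERGES

Diverges (ratio test: L = ∞ > 1)


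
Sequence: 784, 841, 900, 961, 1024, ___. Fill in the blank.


Pattern: perfect squares: n²
Terms: 784, 841, 900, 961, 1024
Next term = 1089

Next term = 1089


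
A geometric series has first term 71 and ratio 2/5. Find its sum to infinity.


S∞ = a₁/(1-r) = 71/(1 - 2/5)
= 71/(3/5)
= 355/3

S∞ = 355/3


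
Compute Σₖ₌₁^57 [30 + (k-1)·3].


aₙ = 30 + (57-1)×3 = 198
Sₙ = n(a₁+aₙ)/2 = 57×(30+198)/2
= 57×228/2 = 6498

S_57 = 6498


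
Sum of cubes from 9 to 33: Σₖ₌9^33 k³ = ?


Σₖ₌9^33 k³ = [33·34/2]² − [8·9/2]²
= 314721 − 1296 = 313425

Σk³ = 313425


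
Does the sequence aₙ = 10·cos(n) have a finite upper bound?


For all n, -1 ≤ cos(n) ≤ 1, so -10 ≤ 10·cos(n) ≤ 10
Lower bound: -10, Upper bound: 10
The sequence IS bounded

Bounded (-10 ≤ aₙ ≤ 10)


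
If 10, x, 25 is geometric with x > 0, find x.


GM = √(10×25) = √250 = 15.8114

GM = 15.8114


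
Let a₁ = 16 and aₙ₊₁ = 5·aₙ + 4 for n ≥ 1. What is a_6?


Computing step by step:
a_1 = 16
a_2 = 84
a_3 = 424
a_4 = 2124
a_5 = 10624
a_6 = 53124


a_6 = 53124


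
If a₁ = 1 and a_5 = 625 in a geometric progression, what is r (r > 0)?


r^(n-1) = aₙ/a₁
r^4 = 625/1 = 625
r = 625^(1/4)
= ±5; taking r > 0 gives r = 5

r = 5


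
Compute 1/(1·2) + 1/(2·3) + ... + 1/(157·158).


1/(k(k+1)) = 1/k - 1/(k+1) (partial fractions)
Telescoping: Σ = 1 - 1/158 = 157/158

Sum = 157/158


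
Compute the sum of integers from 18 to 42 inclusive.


Σₖ₌18^42 k = Σₖ₌₁^42 k − Σₖ₌₁^17 k
= 42·43/2 − 17·18/2
= 903 − 153 = 750

Σk = 750


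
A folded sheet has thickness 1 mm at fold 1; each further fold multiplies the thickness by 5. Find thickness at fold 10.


aₙ = a₁·r^(n-1)
= 1×5^9
= 1×1953125
= 1953125

a_10 = 1953125


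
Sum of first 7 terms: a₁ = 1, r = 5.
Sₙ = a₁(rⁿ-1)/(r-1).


Sₙ = 1×(5^7 - 1)/(5 - 1)
= 1×(78125 - 1)/4
= 1×78124/4
= 19531

S_7 = 19531


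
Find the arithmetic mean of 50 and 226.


AM = (50 + 226)/2 = 276/2 = 138

AM = 138


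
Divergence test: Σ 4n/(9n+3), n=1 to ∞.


lim(n→∞) 4n/(9n+3) = 4/9 = 4/9  (divide numerator and denominator by n)
lim aₙ = 4/9 ≠ 0 → series DIVERGES

Diverges (lim aₙ = 4/9 ≠ 0)


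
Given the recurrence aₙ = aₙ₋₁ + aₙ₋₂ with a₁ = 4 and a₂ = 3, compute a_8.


Computing iteratively: 4, 3, 7, 10, 17, 27, 44, 71
a_8 = 71

a_8 = 71


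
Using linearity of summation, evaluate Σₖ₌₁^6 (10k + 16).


Σ(10k+16) = 10·Σk + 16·n
= 10·21 + 16·6
= 210 + 96 = 306

Σ = 306


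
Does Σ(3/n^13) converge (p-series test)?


p-series test: Σ c/n^p converges if p > 1, diverges if p ≤ 1 (constant c > 0 doesn't affect convergence).
p = 13
13 > 1 → CONVERGES

Converges (p = 13 > 1)


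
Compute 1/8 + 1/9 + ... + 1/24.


Σₖ₌8^24 1/k = 1/8 + 1/9 + 1/10 + ... + 1/24
= 2111531243/1784742960
≈ 1.1831

Sum = 2111531243/1784742960 ≈ 1.1831


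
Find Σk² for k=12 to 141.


Σₖ₌12^141 k² = Σₖ₌₁^141 k² − Σₖ₌₁^11 k²
= 141·142·283/6 − 11·12·23/6
= 944371 − 506 = 943865

Σk² = 943865


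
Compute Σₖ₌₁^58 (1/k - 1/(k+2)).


Telescoping with gap 2: two head and two tail terms survive.
= (1 + 1/2) - (1/59 + 1/60)
= 3/2 - 1/59 - 1/60 = 5191/3540

Sum = 5191/3540


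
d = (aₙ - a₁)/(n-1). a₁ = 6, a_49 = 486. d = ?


d = (aₙ - a₁)/(n-1)
= (486 - 6)/(49-1)
= 480/48 = 10

d = 10


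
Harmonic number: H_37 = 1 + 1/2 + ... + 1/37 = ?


H_37 = 1/1 + 1/2 + 1/3 + ... + 1/37
= 2040798836801833/485721041551200
≈ 4.2016

H_37 = 2040798836801833/485721041551200 ≈ 4.2016


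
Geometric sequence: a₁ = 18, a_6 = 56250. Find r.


r^(n-1) = aₙ/a₁
r^5 = 56250/18 = 3125
r = 3125^(1/5)
= 5

r = 5


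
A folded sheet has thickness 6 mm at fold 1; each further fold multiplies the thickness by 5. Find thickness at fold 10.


aₙ = a₁·r^(n-1)
= 6×5^9
= 6×1953125
= 11718750

a_10 = 11718750


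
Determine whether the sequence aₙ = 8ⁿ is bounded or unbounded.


aₙ = 8ⁿ → as n→∞, aₙ→∞ (since base 8 > 1)
No finite upper bound exists
The sequence is UNBOUNDED

Unbounded (aₙ → ∞ as n → ∞)


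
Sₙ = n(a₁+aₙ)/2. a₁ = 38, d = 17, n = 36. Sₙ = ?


aₙ = 38 + (36-1)×17 = 633
Sₙ = n(a₁+aₙ)/2 = 36×(38+633)/2
= 36×671/2 = 12078

S_36 = 12078


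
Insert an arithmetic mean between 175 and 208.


AM = (175 + 208)/2 = 383/2 = 191.5

AM = 191.5


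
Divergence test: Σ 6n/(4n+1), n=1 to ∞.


lim(n→∞) 6n/(4n+1) = 6/4 = 3/2  (divide numerator and denominator by n)
lim aₙ = 3/2 ≠ 0 → series DIVERGES

Diverges (lim aₙ = 3/2 ≠ 0)


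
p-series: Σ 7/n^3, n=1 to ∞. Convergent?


p-series test: Σ c/n^p converges if p > 1, diverges if p ≤ 1 (constant c > 0 doesn't affect convergence).
p = 3
3 > 1 → CONVERGES

Converges (p = 3 > 1)


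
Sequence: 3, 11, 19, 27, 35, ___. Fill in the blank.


Pattern: arithmetic (d=8)
Terms: 3, 11, 19, 27, 35
Next term = 43

Next term = 43


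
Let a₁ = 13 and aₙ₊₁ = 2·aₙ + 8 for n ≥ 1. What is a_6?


Computing step by step:
a_1 = 13
a_2 = 34
a_3 = 76
a_4 = 160
a_5 = 328
a_6 = 664


a_6 = 664


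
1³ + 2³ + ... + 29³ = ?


n(n+1)/2 = 29×30/2 = 435
Σk³ = 435² = 189225

Σk³ = 189225


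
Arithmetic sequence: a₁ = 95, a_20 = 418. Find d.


d = (aₙ - a₁)/(n-1)
= (418 - 95)/(20-1)
= 323/19 = 17

d = 17


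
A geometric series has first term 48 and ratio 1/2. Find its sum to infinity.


S∞ = a₁/(1-r) = 48/(1 - 1/2)
= 48/(1/2)
= 96

S∞ = 96


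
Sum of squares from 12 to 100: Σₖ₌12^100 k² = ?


Σₖ₌12^100 k² = Σₖ₌₁^100 k² − Σₖ₌₁^11 k²
= 100·101·201/6 − 11·12·23/6
= 338350 − 506 = 337844

Σk² = 337844


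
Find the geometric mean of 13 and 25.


GM = √(13×25) = √325 = 18.0278

GM = 18.0278


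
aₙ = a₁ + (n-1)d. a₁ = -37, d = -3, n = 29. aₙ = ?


aₙ = a₁ + (n-1)d
= -37 + (29-1)×-3
= -37 - 84
= -121

a_29 = -121


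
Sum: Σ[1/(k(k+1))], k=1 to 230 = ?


1/(k(k+1)) = 1/k - 1/(k+1) (partial fractions)
Telescoping: Σ = 1 - 1/231 = 230/231

Sum = 230/231


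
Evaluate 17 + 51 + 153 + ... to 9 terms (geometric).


Sₙ = 17×(3^9 - 1)/(3 - 1)
= 17×(19683 - 1)/2
= 17×19682/2
= 167297

S_9 = 167297


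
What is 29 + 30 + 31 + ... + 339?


Σₖ₌29^339 k = Σₖ₌₁^339 k − Σₖ₌₁^28 k
= 339·340/2 − 28·29/2
= 57630 − 406 = 57224

Σk = 57224


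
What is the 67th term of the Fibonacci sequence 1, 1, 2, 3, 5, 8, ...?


Fibonacci sequence: 1, 1, 2, 3, 5, 8, 13, 21, 34, 55, 89, ...
F(67) = 44945570212853

F(67) = 44945570212853


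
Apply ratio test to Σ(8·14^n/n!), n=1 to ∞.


aₙ = 8·14^n/n!
a_{n+1}/aₙ = 14^(n+1)/(n+1)! × n!/14^n  (constant 8 cancels)
= 14/(n+1)
L = lim(n→∞) 14/(n+1) = 0
L < 1 → series CONVERGES

Converges (ratio test: L = 0 < 1)


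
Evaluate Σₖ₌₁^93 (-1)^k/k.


S = -1 + 1/2 - 1/3 + 1/4 - 1/5 + 1/6 - 1/7 + 1/8 ± ...
= -0.6985
(Full series converges to -ln(2) ≈ -0.6931)

S_93 = -0.6985


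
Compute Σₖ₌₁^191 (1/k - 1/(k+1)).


Telescoping: adjacent terms cancel.
= 1/1 - 1/192
= 1 - 1/192 = 191/192

Sum = 191/192


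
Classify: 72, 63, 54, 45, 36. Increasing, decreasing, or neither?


Differences: -9, -9, -9, -9
All differences < 0 → strictly DECREASING

Monotonically decreasing


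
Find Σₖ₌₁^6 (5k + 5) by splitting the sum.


Σ(5k+5) = 5·Σk + 5·n
= 5·21 + 5·6
= 105 + 30 = 135

Σ = 135


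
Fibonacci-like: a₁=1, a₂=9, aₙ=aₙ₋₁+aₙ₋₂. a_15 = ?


Computing iteratively: 1, 9, 10, 19, 29, 48, 77, 125, 202, 327, 529, 856, ...
a_15 = 3626

a_15 = 3626


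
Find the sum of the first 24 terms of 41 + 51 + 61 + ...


aₙ = 41 + (24-1)×10 = 271
Sₙ = n(a₁+aₙ)/2 = 24×(41+271)/2
= 24×312/2 = 3744

S_24 = 3744


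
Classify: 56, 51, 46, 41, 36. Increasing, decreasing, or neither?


Differences: -5, -5, -5, -5
All differences < 0 → strictly DECREASING

Monotonically decreasing


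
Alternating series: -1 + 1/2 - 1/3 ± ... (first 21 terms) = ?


S = -1 + 1/2 - 1/3 + 1/4 - 1/5 + 1/6 - 1/7 + 1/8 ± ...
= -0.7164
(Full series converges to -ln(2) ≈ -0.6931)

S_21 = -0.7164


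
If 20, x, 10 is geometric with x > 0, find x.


GM = √(20×10) = √200 = 14.1421

GM = 14.1421


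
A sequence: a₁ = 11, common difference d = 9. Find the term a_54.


aₙ = a₁ + (n-1)d
= 11 + (54-1)×9
= 11 + 477
= 488

a_54 = 488


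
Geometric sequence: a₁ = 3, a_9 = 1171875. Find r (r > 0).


r^(n-1) = aₙ/a₁
r^8 = 1171875/3 = 390625
r = 390625^(1/8)
= ±5; taking r > 0 gives r = 5

r = 5


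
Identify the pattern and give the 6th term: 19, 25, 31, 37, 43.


Pattern: arithmetic (d=6)
Terms: 19, 25, 31, 37, 43
Next term = 49

Next term = 49


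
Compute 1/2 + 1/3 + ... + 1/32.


Σₖ₌2^32 1/k = 1/2 + 1/3 + 1/4 + ... + 1/32
= 441657572729039/144403552893600
≈ 3.0585

Sum = 441657572729039/144403552893600 ≈ 3.0585


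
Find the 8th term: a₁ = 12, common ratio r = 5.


aₙ = a₁·r^(n-1)
= 12×5^7
= 12×78125
= 937500

a_8 = 937500


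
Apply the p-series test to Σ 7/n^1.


p-series test: Σ c/n^p converges if p > 1, diverges if p ≤ 1 (constant c > 0 doesn't affect convergence).
p = 1
1 ≤ 1 → DIVERGES

Diverges (p = 1 ≤ 1)


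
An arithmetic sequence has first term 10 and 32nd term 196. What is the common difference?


d = (aₙ - a₁)/(n-1)
= (196 - 10)/(32-1)
= 186/31 = 6

d = 6


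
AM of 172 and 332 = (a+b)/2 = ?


AM = (172 + 332)/2 = 504/2 = 252

AM = 252


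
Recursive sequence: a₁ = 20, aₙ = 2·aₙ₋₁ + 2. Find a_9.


Computing step by step:
a_1 = 20
a_2 = 42
a_3 = 86
a_4 = 174
a_5 = 350
a_6 = 702
a_7 = 1406
a_8 = 2814
a_9 = 5630


a_9 = 5630


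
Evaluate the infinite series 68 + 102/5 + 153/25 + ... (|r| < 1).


S∞ = a₁/(1-r) = 68/(1 - 3/10)
= 68/(7/10)
= 680/7

S∞ = 680/7


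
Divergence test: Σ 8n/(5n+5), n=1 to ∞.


lim(n→∞) 8n/(5n+5) = 8/5 = 8/5  (divide numerator and denominator by n)
lim aₙ = 8/5 ≠ 0 → series DIVERGES

Diverges (lim aₙ = 8/5 ≠ 0)


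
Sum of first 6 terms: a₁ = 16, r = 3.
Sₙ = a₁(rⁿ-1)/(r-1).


Sₙ = 16×(3^6 - 1)/(3 - 1)
= 16×(729 - 1)/2
= 16×728/2
= 5824

S_6 = 5824


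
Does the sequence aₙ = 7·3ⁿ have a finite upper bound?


aₙ = 7·3ⁿ → as n→∞, aₙ→∞ (since base 3 > 1)
No finite upper bound exists
The sequence is UNBOUNDED

Unbounded (aₙ → ∞ as n → ∞)


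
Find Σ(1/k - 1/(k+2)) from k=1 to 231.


Telescoping with gap 2: two head and two tail terms survive.
= (1 + 1/2) - (1/232 + 1/233)
= 3/2 - 1/232 - 1/233 = 80619/54056

Sum = 80619/54056


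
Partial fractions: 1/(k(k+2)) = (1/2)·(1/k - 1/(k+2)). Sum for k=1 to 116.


1/(k(k+2)) = (1/2)·(1/k - 1/(k+2)) (partial fractions)
Telescoping: Σ = (1/2)·(1 + 1/2 - 1/117 - 1/118) = 10237/13806

Sum = 10237/13806


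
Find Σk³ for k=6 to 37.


Σₖ₌6^37 k³ = [37·38/2]² − [5·6/2]²
= 494209 − 225 = 493984

Σk³ = 493984


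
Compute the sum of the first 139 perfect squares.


n = 139
n(n+1)(2n+1)/6 = 139×140×279/6
= 5429340/6 = 904890

Σk² = 904890


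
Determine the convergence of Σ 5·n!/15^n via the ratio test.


aₙ = 5·n!/15^n
a_{n+1}/aₙ = (n+1)!/15^(n+1) × 15^n/n!  (constant 5 cancels)
= (n+1)/15
L = lim(n→∞) (n+1)/15 = ∞
L > 1 → series DIVERGES

Diverges (ratio test: L = ∞ > 1)


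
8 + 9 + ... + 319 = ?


Σₖ₌8^319 k = Σₖ₌₁^319 k − Σₖ₌₁^7 k
= 319·320/2 − 7·8/2
= 51040 − 28 = 51012

Σk = 51012


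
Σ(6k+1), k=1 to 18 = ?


Σ(6k+1) = 6·Σk + 1·n
= 6·171 + 1·18
= 1026 + 18 = 1044

Σ = 1044


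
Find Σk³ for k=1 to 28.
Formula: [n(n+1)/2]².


n(n+1)/2 = 28×29/2 = 406
Σk³ = 406² = 164836

Σk³ = 164836


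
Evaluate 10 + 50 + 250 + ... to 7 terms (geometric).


Sₙ = 10×(5^7 - 1)/(5 - 1)
= 10×(78125 - 1)/4
= 10×78124/4
= 195310

S_7 = 195310


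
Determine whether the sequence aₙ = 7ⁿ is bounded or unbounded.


aₙ = 7ⁿ → as n→∞, aₙ→∞ (since base 7 > 1)
No finite upper bound exists
The sequence is UNBOUNDED

Unbounded (aₙ → ∞ as n → ∞)


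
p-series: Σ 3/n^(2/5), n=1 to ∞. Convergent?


p-series test: Σ c/n^p converges if p > 1, diverges if p ≤ 1 (constant c > 0 doesn't affect convergence).
p = 2/5
2/5 ≤ 1 → DIVERGES

Diverges (p = 2/5 ≤ 1)


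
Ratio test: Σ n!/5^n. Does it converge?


aₙ = n!/5^n
a_{n+1}/aₙ = (n+1)!/5^(n+1) × 5^n/n!
= (n+1)/5
L = lim(n→∞) (n+1)/5 = ∞
L > 1 → series DIVERGES

Diverges (ratio test: L = ∞ > 1)


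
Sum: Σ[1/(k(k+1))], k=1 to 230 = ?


1/(k(k+1)) = 1/k - 1/(k+1) (partial fractions)
Telescoping: Σ = 1 - 1/231 = 230/231

Sum = 230/231


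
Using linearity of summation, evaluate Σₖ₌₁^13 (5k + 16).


Σ(5k+16) = 5·Σk + 16·n
= 5·91 + 16·13
= 455 + 208 = 663

Σ = 663


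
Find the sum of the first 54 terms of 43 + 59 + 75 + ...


aₙ = 43 + (54-1)×16 = 891
Sₙ = n(a₁+aₙ)/2 = 54×(43+891)/2
= 54×934/2 = 25218

S_54 = 25218


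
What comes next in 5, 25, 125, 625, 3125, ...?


Pattern: geometric (r=5)
Terms: 5, 25, 125, 625, 3125
Next term = 15625

Next term = 15625


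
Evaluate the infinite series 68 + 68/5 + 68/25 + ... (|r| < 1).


S∞ = a₁/(1-r) = 68/(1 - 1/5)
= 68/(4/5)
= 85

S∞ = 85


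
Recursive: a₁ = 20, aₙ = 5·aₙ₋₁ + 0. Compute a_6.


Computing step by step:
a_1 = 20
a_2 = 100
a_3 = 500
a_4 = 2500
a_5 = 12500
a_6 = 62500


a_6 = 62500


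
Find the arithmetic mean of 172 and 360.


AM = (172 + 360)/2 = 532/2 = 266

AM = 266


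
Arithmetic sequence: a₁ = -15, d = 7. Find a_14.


aₙ = a₁ + (n-1)d
= -15 + (14-1)×7
= -15 + 91
= 76

a_14 = 76


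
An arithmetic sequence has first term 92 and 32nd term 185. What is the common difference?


d = (aₙ - a₁)/(n-1)
= (185 - 92)/(32-1)
= 93/31 = 3

d = 3


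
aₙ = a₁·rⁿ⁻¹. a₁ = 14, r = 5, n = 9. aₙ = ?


aₙ = a₁·r^(n-1)
= 14×5^8
= 14×390625
= 5468750

a_9 = 5468750


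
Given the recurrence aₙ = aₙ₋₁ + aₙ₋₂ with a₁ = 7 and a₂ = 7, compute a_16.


Computing iteratively: 7, 7, 14, 21, 35, 56, 91, 147, 238, 385, 623, 1008, ...
a_16 = 6909

a_16 = 6909


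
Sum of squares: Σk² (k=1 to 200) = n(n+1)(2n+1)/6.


n = 200
n(n+1)(2n+1)/6 = 200×201×401/6
= 16120200/6 = 2686700

Σk² = 2686700


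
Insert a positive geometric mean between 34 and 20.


GM = √(34×20) = √680 = 26.0768

GM = 26.0768


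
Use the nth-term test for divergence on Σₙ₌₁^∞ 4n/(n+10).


lim(n→∞) 4n/(n+10) = 4/1 = 4  (divide numerator and denominator by n)
lim aₙ = 4 ≠ 0 → series DIVERGES

Diverges (lim aₙ = 4 ≠ 0)


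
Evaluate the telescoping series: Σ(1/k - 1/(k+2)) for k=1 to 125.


Telescoping with gap 2: two head and two tail terms survive.
= (1 + 1/2) - (1/126 + 1/127)
= 3/2 - 1/126 - 1/127 = 11875/8001

Sum = 11875/8001


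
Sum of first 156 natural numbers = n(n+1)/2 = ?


n(n+1)/2 = 156×157/2 = 24492/2 = 12246

Σk = 12246


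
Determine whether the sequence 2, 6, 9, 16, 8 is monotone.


Differences: 4, 3, 7, -8
Difference at position 1 is +4 (> 0) but position 4 is -8 (< 0) — sequence both rises and falls
→ NOT monotonic

Not monotonic


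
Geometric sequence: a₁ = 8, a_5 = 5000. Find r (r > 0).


r^(n-1) = aₙ/a₁
r^4 = 5000/8 = 625
r = 625^(1/4)
= ±5; taking r > 0 gives r = 5

r = 5


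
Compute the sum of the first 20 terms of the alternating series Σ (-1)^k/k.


S = -1 + 1/2 - 1/3 + 1/4 - 1/5 + 1/6 - 1/7 + 1/8 ± ...
= -0.6688
(Full series converges to -ln(2) ≈ -0.6931)

S_20 = -0.6688


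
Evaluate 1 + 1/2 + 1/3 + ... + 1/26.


H_26 = 1/1 + 1/2 + 1/3 + ... + 1/26
= 34395742267/8923714800
≈ 3.8544

H_26 = 34395742267/8923714800 ≈ 3.8544


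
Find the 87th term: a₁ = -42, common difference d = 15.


aₙ = a₁ + (n-1)d
= -42 + (87-1)×15
= -42 + 1290
= 1248

a_87 = 1248


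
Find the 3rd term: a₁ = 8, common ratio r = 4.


aₙ = a₁·r^(n-1)
= 8×4^2
= 8×16
= 128

a_3 = 128


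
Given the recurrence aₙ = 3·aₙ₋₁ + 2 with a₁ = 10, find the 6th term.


Computing step by step:
a_1 = 10
a_2 = 32
a_3 = 98
a_4 = 296
a_5 = 890
a_6 = 2672


a_6 = 2672


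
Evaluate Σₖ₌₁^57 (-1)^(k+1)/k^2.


S = 1 - 1/4 + 1/9 - 1/16 + 1/25 - 1/36 + 1/49 - 1/64 ± ...
= 0.8226
(Full series converges to +π²/12 ≈ +0.8225)

S_57 = 0.8226


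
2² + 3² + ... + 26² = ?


Σₖ₌2^26 k² = Σₖ₌₁^26 k² − Σₖ₌₁^1 k²
= 26·27·53/6 − 1·2·3/6
= 6201 − 1 = 6200

Σk² = 6200


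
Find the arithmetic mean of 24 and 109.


AM = (24 + 109)/2 = 133/2 = 66.5

AM = 66.5


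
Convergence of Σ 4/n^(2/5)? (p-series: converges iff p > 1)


p-series test: Σ c/n^p converges if p > 1, diverges if p ≤ 1 (constant c > 0 doesn't affect convergence).
p = 2/5
2/5 ≤ 1 → DIVERGES

Diverges (p = 2/5 ≤ 1)


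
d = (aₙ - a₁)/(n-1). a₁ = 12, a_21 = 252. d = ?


d = (aₙ - a₁)/(n-1)
= (252 - 12)/(21-1)
= 240/20 = 12

d = 12


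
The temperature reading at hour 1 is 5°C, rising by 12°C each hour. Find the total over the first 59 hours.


aₙ = 5 + (59-1)×12 = 701
Sₙ = n(a₁+aₙ)/2 = 59×(5+701)/2
= 59×706/2 = 20827

S_59 = 20827


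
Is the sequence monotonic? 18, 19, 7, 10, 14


Differences: 1, -12, 3, 4
Difference at position 1 is +1 (> 0) but position 2 is -12 (< 0) — sequence both rises and falls
→ NOT monotonic

Not monotonic


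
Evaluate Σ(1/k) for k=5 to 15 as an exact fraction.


Σₖ₌5^15 1/k = 1/5 + 1/6 + 1/7 + ... + 1/15
= 445007/360360
≈ 1.2349

Sum = 445007/360360 ≈ 1.2349


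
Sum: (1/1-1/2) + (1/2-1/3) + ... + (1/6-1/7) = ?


Telescoping: adjacent terms cancel.
= 1/1 - 1/7
= 1 - 1/7 = 6/7

Sum = 6/7


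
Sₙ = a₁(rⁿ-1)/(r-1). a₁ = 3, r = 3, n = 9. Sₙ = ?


Sₙ = 3×(3^9 - 1)/(3 - 1)
= 3×(19683 - 1)/2
= 3×19682/2
= 29523

S_9 = 29523


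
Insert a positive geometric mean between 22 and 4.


GM = √(22×4) = √88 = 9.3808

GM = 9.3808


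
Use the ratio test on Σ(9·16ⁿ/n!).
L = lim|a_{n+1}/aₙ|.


aₙ = 9·16^n/n!
a_{n+1}/aₙ = 16^(n+1)/(n+1)! × n!/16^n  (constant 9 cancels)
= 16/(n+1)
L = lim(n→∞) 16/(n+1) = 0
L < 1 → series CONVERGES

Converges (ratio test: L = 0 < 1)


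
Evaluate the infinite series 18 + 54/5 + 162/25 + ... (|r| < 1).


S∞ = a₁/(1-r) = 18/(1 - 3/5)
= 18/(2/5)
= 45

S∞ = 45


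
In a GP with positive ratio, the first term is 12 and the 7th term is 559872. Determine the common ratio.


r^(n-1) = aₙ/a₁
r^6 = 559872/12 = 46656
r = 46656^(1/6)
= ±6; taking r > 0 gives r = 6

r = 6


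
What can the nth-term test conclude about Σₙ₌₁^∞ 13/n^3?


lim(n→∞) 13/n^3 = 0
lim aₙ = 0 → nth-term test is INCONCLUSIVE
(Need other tests; this is actually a convergent p-series with p=3 > 1)

Inconclusive (lim aₙ = 0; need another test)


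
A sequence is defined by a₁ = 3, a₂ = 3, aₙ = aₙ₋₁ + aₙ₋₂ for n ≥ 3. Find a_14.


Computing iteratively: 3, 3, 6, 9, 15, 24, 39, 63, 102, 165, 267, 432, ...
a_14 = 1131

a_14 = 1131


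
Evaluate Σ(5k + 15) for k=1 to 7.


Σ(5k+15) = 5·Σk + 15·n
= 5·28 + 15·7
= 140 + 105 = 245

Σ = 245


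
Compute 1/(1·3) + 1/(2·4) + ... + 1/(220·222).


1/(k(k+2)) = (1/2)·(1/k - 1/(k+2)) (partial fractions)
Telescoping: Σ = (1/2)·(1 + 1/2 - 1/221 - 1/222) = 36575/49062

Sum = 36575/49062


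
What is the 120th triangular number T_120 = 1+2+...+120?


n(n+1)/2 = 120×121/2 = 14520/2 = 7260

Σk = 7260


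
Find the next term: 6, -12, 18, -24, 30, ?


Pattern: alternating sign, magnitude arithmetic (d=6)
Terms: 6, -12, 18, -24, 30
Next term = -36

Next term = -36


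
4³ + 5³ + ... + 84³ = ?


Σₖ₌4^84 k³ = [84·85/2]² − [3·4/2]²
= 12744900 − 36 = 12744864

Σk³ = 12744864


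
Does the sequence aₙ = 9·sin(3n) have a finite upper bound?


For all n, -1 ≤ sin(3n) ≤ 1, so -9 ≤ 9·sin(3n) ≤ 9
Lower bound: -9, Upper bound: 9
The sequence IS bounded

Bounded (-9 ≤ aₙ ≤ 9)


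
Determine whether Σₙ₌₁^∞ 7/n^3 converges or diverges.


p-series test: Σ c/n^p converges if p > 1, diverges if p ≤ 1 (constant c > 0 doesn't affect convergence).
p = 3
3 > 1 → CONVERGES

Converges (p = 3 > 1)


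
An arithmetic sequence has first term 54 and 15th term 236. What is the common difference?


d = (aₙ - a₁)/(n-1)
= (236 - 54)/(15-1)
= 182/14 = 13

d = 13


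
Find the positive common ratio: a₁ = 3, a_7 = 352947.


r^(n-1) = aₙ/a₁
r^6 = 352947/3 = 117649
r = 117649^(1/6)
= ±7; taking r > 0 gives r = 7

r = 7


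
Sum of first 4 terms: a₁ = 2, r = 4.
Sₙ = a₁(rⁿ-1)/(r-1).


Sₙ = 2×(4^4 - 1)/(4 - 1)
= 2×(256 - 1)/3
= 2×255/3
= 170

S_4 = 170


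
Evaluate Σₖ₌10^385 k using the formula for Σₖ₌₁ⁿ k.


Σₖ₌10^385 k = Σₖ₌₁^385 k − Σₖ₌₁^9 k
= 385·386/2 − 9·10/2
= 74305 − 45 = 74260

Σk = 74260


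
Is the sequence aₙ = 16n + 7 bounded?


aₙ = 16n + 7 → as n→∞, aₙ→∞
No finite upper bound exists
The sequence is UNBOUNDED

Unbounded (aₙ → ∞ as n → ∞)


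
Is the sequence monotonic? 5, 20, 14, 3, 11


Differences: 15, -6, -11, 8
Difference at position 1 is +15 (> 0) but position 2 is -6 (< 0) — sequence both rises and falls
→ NOT monotonic

Not monotonic


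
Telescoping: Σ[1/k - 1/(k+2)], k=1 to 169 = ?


Telescoping with gap 2: two head and two tail terms survive.
= (1 + 1/2) - (1/170 + 1/171)
= 3/2 - 1/170 - 1/171 = 21632/14535

Sum = 21632/14535


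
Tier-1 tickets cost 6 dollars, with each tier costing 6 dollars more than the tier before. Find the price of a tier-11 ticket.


aₙ = a₁ + (n-1)d
= 6 + (11-1)×6
= 6 + 60
= 66

a_11 = 66


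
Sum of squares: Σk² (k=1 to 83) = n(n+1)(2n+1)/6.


n = 83
n(n+1)(2n+1)/6 = 83×84×167/6
= 1164324/6 = 194054

Σk² = 194054


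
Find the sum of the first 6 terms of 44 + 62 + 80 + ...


aₙ = 44 + (6-1)×18 = 134
Sₙ = n(a₁+aₙ)/2 = 6×(44+134)/2
= 6×178/2 = 534

S_6 = 534


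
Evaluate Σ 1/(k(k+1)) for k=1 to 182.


1/(k(k+1)) = 1/k - 1/(k+1) (partial fractions)
Telescoping: Σ = 1 - 1/183 = 182/183

Sum = 182/183


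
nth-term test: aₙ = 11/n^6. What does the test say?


lim(n→∞) 11/n^6 = 0
lim aₙ = 0 → nth-term test is INCONCLUSIVE
(Need other tests; this is actually a convergent p-series with p=6 > 1)

Inconclusive (lim aₙ = 0; need another test)


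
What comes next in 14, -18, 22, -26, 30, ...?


Pattern: alternating sign, magnitude arithmetic (d=4)
Terms: 14, -18, 22, -26, 30
Next term = -34

Next term = -34


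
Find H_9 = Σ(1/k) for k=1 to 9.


H_9 = 1/1 + 1/2 + 1/3 + 1/4 + 1/5 + 1/6 + 1/7 + 1/8 + 1/9
= 7129/2520
≈ 2.829

H_9 = 7129/2520 ≈ 2.829


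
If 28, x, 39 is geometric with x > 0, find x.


GM = √(28×39) = √1092 = 33.0454

GM = 33.0454


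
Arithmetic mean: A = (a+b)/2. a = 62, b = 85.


AM = (62 + 85)/2 = 147/2 = 73.5

AM = 73.5


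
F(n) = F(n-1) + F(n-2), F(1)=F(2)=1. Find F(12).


Fibonacci sequence: 1, 1, 2, 3, 5, 8, 13, 21, 34, 55, 89, ...
F(12) = 144

F(12) = 144


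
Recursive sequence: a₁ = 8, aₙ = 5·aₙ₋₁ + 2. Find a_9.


Computing step by step:
a_1 = 8
a_2 = 42
a_3 = 212
a_4 = 1062
a_5 = 5312
a_6 = 26562
a_7 = 132812
a_8 = 664062
a_9 = 3320312


a_9 = 3320312


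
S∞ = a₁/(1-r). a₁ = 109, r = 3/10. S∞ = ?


S∞ = a₁/(1-r) = 109/(1 - 3/10)
= 109/(7/10)
= 1090/7

S∞ = 1090/7


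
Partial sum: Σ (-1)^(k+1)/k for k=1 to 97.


S = 1 - 1/2 + 1/3 - 1/4 + 1/5 - 1/6 + 1/7 - 1/8 ± ...
= 0.6983
(Full series converges to +ln(2) ≈ +0.6931)

S_97 = 0.6983


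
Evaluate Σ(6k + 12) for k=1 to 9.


Σ(6k+12) = 6·Σk + 12·n
= 6·45 + 12·9
= 270 + 108 = 378

Σ = 378


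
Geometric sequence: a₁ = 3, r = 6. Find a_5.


aₙ = a₁·r^(n-1)
= 3×6^4
= 3×1296
= 3888

a_5 = 3888


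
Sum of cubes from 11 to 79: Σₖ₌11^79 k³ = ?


Σₖ₌11^79 k³ = [79·80/2]² − [10·11/2]²
= 9985600 − 3025 = 9982575

Σk³ = 9982575


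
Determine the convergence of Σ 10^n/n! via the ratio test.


aₙ = 10^n/n!
a_{n+1}/aₙ = 10^(n+1)/(n+1)! × n!/10^n
= 10/(n+1)
L = lim(n→∞) 10/(n+1) = 0
L < 1 → series CONVERGES

Converges (ratio test: L = 0 < 1)


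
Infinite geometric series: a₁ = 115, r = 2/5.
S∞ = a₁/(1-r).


S∞ = a₁/(1-r) = 115/(1 - 2/5)
= 115/(3/5)
= 575/3

S∞ = 575/3


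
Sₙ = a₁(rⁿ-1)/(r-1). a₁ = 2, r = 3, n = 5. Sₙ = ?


Sₙ = 2×(3^5 - 1)/(3 - 1)
= 2×(243 - 1)/2
= 2×242/2
= 242

S_5 = 242


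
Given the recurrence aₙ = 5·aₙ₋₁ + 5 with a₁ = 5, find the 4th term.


Computing step by step:
a_1 = 5
a_2 = 30
a_3 = 155
a_4 = 780


a_4 = 780


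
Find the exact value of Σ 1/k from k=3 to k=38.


Σₖ₌3^38 1/k = 1/3 + 1/4 + 1/5 + ... + 1/38
= 1324999407147433/485721041551200
≈ 2.7279

Sum = 1324999407147433/485721041551200 ≈ 2.7279


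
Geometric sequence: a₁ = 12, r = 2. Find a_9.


aₙ = a₁·r^(n-1)
= 12×2^8
= 12×256
= 3072

a_9 = 3072


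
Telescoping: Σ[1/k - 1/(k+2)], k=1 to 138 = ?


Telescoping with gap 2: two head and two tail terms survive.
= (1 + 1/2) - (1/139 + 1/140)
= 3/2 - 1/139 - 1/140 = 28911/19460

Sum = 28911/19460


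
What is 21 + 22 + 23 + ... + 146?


Σₖ₌21^146 k = Σₖ₌₁^146 k − Σₖ₌₁^20 k
= 146·147/2 − 20·21/2
= 10731 − 210 = 10521

Σk = 10521


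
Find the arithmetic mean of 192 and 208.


AM = (192 + 208)/2 = 400/2 = 200

AM = 200


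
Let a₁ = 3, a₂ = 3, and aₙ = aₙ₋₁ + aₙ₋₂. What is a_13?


Computing iteratively: 3, 3, 6, 9, 15, 24, 39, 63, 102, 165, 267, 432, ...
a_13 = 699

a_13 = 699


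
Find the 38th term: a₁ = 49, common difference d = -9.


aₙ = a₁ + (n-1)d
= 49 + (38-1)×-9
= 49 - 333
= -284

a_38 = -284


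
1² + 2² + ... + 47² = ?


n = 47
n(n+1)(2n+1)/6 = 47×48×95/6
= 214320/6 = 35720

Σk² = 35720


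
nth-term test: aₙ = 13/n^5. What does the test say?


lim(n→∞) 13/n^5 = 0
lim aₙ = 0 → nth-term test is INCONCLUSIVE
(Need other tests; this is actually a convergent p-series with p=5 > 1)

Inconclusive (lim aₙ = 0; need another test)


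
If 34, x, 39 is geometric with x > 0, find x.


GM = √(34×39) = √1326 = 36.4143

GM = 36.4143


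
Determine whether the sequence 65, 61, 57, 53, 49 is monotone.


Differences: -4, -4, -4, -4
All differences < 0 → strictly DECREASING

Monotonically decreasing


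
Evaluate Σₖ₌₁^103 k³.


n(n+1)/2 = 103×104/2 = 5356
Σk³ = 5356² = 28686736

Σk³ = 28686736


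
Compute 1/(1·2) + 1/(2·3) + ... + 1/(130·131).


1/(k(k+1)) = 1/k - 1/(k+1) (partial fractions)
Telescoping: Σ = 1 - 1/131 = 130/131

Sum = 130/131


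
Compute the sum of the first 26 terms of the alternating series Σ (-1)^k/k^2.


S = -1 + 1/4 - 1/9 + 1/16 - 1/25 + 1/36 - 1/49 + 1/64 ± ...
= -0.8218
(Full series converges to -π²/12 ≈ -0.8225)

S_26 = -0.8218


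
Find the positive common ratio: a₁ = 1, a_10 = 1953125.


r^(n-1) = aₙ/a₁
r^9 = 1953125/1 = 1953125
r = 1953125^(1/9)
= 5

r = 5


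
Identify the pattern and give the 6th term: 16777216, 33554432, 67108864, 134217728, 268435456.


Pattern: powers of 2: 2ⁿ
Terms: 16777216, 33554432, 67108864, 134217728, 268435456
Next term = 536870912

Next term = 536870912


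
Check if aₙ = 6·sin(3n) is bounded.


For all n, -1 ≤ sin(3n) ≤ 1, so -6 ≤ 6·sin(3n) ≤ 6
Lower bound: -6, Upper bound: 6
The sequence IS bounded

Bounded (-6 ≤ aₙ ≤ 6)


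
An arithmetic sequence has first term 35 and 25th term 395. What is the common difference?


d = (aₙ - a₁)/(n-1)
= (395 - 35)/(25-1)
= 360/24 = 15

d = 15


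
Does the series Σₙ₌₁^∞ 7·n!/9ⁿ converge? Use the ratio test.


aₙ = 7·n!/9^n
a_{n+1}/aₙ = (n+1)!/9^(n+1) × 9^n/n!  (constant 7 cancels)
= (n+1)/9
L = lim(n→∞) (n+1)/9 = ∞
L > 1 → series DIVERGES

Diverges (ratio test: L = ∞ > 1)


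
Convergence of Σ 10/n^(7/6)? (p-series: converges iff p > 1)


p-series test: Σ c/n^p converges if p > 1, diverges if p ≤ 1 (constant c > 0 doesn't affect convergence).
p = 7/6
7/6 > 1 → CONVERGES

Converges (p = 7/6 > 1)


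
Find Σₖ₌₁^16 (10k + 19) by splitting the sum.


Σ(10k+19) = 10·Σk + 19·n
= 10·136 + 19·16
= 1360 + 304 = 1664

Σ = 1664


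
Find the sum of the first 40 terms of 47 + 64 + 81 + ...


aₙ = 47 + (40-1)×17 = 710
Sₙ = n(a₁+aₙ)/2 = 40×(47+710)/2
= 40×757/2 = 15140

S_40 = 15140


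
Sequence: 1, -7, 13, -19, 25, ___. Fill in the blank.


Pattern: alternating sign, magnitude arithmetic (d=6)
Terms: 1, -7, 13, -19, 25
Next term = -31

Next term = -31


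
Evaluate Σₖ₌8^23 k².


Σₖ₌8^23 k² = Σₖ₌₁^23 k² − Σₖ₌₁^7 k²
= 23·24·47/6 − 7·8·15/6
= 4324 − 140 = 4184

Σk² = 4184


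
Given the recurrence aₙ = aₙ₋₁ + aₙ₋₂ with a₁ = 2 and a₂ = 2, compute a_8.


Computing iteratively: 2, 2, 4, 6, 10, 16, 26, 42
a_8 = 42

a_8 = 42


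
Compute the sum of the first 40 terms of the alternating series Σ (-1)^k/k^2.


S = -1 + 1/4 - 1/9 + 1/16 - 1/25 + 1/36 - 1/49 + 1/64 ± ...
= -0.8222
(Full series converges to -π²/12 ≈ -0.8225)

S_40 = -0.8222


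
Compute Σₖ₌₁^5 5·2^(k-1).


Sₙ = 5×(2^5 - 1)/(2 - 1)
= 5×(32 - 1)/1
= 5×31/1
= 155

S_5 = 155


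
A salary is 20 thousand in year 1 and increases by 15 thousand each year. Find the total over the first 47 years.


aₙ = 20 + (47-1)×15 = 710
Sₙ = n(a₁+aₙ)/2 = 47×(20+710)/2
= 47×730/2 = 17155

S_47 = 17155


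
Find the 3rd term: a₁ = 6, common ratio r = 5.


aₙ = a₁·r^(n-1)
= 6×5^2
= 6×25
= 150

a_3 = 150


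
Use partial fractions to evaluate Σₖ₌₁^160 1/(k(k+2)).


1/(k(k+2)) = (1/2)·(1/k - 1/(k+2)) (partial fractions)
Telescoping: Σ = (1/2)·(1 + 1/2 - 1/161 - 1/162) = 9700/13041

Sum = 9700/13041


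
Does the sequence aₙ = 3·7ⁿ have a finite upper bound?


aₙ = 3·7ⁿ → as n→∞, aₙ→∞ (since base 7 > 1)
No finite upper bound exists
The sequence is UNBOUNDED

Unbounded (aₙ → ∞ as n → ∞)


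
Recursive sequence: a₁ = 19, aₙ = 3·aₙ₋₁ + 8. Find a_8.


Computing step by step:
a_1 = 19
a_2 = 65
a_3 = 203
a_4 = 617
a_5 = 1859
a_6 = 5585
a_7 = 16763
a_8 = 50297


a_8 = 50297


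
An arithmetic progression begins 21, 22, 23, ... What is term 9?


aₙ = a₁ + (n-1)d
= 21 + (9-1)×1
= 21 + 8
= 29

a_9 = 29


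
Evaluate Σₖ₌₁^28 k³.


n(n+1)/2 = 28×29/2 = 406
Σk³ = 406² = 164836

Σk³ = 164836


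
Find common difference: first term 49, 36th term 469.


d = (aₙ - a₁)/(n-1)
= (469 - 49)/(36-1)
= 420/35 = 12

d = 12


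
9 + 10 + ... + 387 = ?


Σₖ₌9^387 k = Σₖ₌₁^387 k − Σₖ₌₁^8 k
= 387·388/2 − 8·9/2
= 75078 − 36 = 75042

Σk = 75042


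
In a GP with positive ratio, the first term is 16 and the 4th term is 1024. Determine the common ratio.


r^(n-1) = aₙ/a₁
r^3 = 1024/16 = 64
r = 64^(1/3)
= 4

r = 4


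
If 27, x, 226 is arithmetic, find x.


AM = (27 + 226)/2 = 253/2 = 126.5

AM = 126.5


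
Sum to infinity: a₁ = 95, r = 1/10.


S∞ = a₁/(1-r) = 95/(1 - 1/10)
= 95/(9/10)
= 950/9

S∞ = 950/9


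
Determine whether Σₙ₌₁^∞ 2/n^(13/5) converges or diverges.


p-series test: Σ c/n^p converges if p > 1, diverges if p ≤ 1 (constant c > 0 doesn't affect convergence).
p = 13/5
13/5 > 1 → CONVERGES

Converges (p = 13/5 > 1)


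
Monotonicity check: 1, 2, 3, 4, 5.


Differences: 1, 1, 1, 1
All differences > 0 → strictly INCREASING

Monotonically increasing


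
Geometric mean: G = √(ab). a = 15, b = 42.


GM = √(15×42) = √630 = 25.0998

GM = 25.0998


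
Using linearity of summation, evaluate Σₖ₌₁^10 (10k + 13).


Σ(10k+13) = 10·Σk + 13·n
= 10·55 + 13·10
= 550 + 130 = 680

Σ = 680


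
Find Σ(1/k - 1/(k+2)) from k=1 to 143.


Telescoping with gap 2: two head and two tail terms survive.
= (1 + 1/2) - (1/144 + 1/145)
= 3/2 - 1/144 - 1/145 = 31031/20880

Sum = 31031/20880


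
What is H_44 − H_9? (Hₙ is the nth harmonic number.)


Σₖ₌10^44 1/k = 1/10 + 1/11 + 1/12 + ... + 1/44
= 14541561179784203689/9419588158802421600
≈ 1.5438

Sum = 14541561179784203689/9419588158802421600 ≈ 1.5438


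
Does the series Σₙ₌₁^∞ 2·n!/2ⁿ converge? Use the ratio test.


aₙ = 2·n!/2^n
a_{n+1}/aₙ = (n+1)!/2^(n+1) × 2^n/n!  (constant 2 cancels)
= (n+1)/2
L = lim(n→∞) (n+1)/2 = ∞
L > 1 → series DIVERGES

Diverges (ratio test: L = ∞ > 1)


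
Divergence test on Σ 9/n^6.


lim(n→∞) 9/n^6 = 0
lim aₙ = 0 → nth-term test is INCONCLUSIVE
(Need other tests; this is actually a convergent p-series with p=6 > 1)

Inconclusive (lim aₙ = 0; need another test)


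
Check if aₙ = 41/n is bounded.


a₁ = 41, a₂ = 41/2, a₃ = 41/3, ...
0 < aₙ ≤ 41 for all n ≥ 1
Lower bound: 0, Upper bound: 41
The sequence IS bounded

Bounded (0 < aₙ ≤ 41)


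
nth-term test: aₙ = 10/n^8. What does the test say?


lim(n→∞) 10/n^8 = 0
lim aₙ = 0 → nth-term test is INCONCLUSIVE
(Need other tests; this is actually a convergent p-series with p=8 > 1)

Inconclusive (lim aₙ = 0; need another test)


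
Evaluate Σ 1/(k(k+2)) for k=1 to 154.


1/(k(k+2)) = (1/2)·(1/k - 1/(k+2)) (partial fractions)
Telescoping: Σ = (1/2)·(1 + 1/2 - 1/155 - 1/156) = 35959/48360

Sum = 35959/48360


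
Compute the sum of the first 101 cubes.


n(n+1)/2 = 101×102/2 = 5151
Σk³ = 5151² = 26532801

Σk³ = 26532801


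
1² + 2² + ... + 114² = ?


n = 114
n(n+1)(2n+1)/6 = 114×115×229/6
= 3002190/6 = 500365

Σk² = 500365


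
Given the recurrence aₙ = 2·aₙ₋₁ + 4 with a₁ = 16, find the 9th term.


Computing step by step:
a_1 = 16
a_2 = 36
a_3 = 76
a_4 = 156
a_5 = 316
a_6 = 636
a_7 = 1276
a_8 = 2556
a_9 = 5116


a_9 = 5116


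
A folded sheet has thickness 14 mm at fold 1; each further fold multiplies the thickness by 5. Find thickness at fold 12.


aₙ = a₁·r^(n-1)
= 14×5^11
= 14×48828125
= 683593750

a_12 = 683593750


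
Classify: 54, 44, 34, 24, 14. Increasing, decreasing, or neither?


Differences: -10, -10, -10, -10
All differences < 0 → strictly DECREASING

Monotonically decreasing


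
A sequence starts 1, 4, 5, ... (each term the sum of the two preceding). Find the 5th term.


Computing iteratively: 1, 4, 5, 9, 14
a_5 = 14

a_5 = 14


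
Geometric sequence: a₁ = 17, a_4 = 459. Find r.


r^(n-1) = aₙ/a₁
r^3 = 459/17 = 27
r = 27^(1/3)
= 3

r = 3


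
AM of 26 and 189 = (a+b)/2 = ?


AM = (26 + 189)/2 = 215/2 = 107.5

AM = 107.5


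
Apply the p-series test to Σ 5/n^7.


p-series test: Σ c/n^p converges if p > 1, diverges if p ≤ 1 (constant c > 0 doesn't affect convergence).
p = 7
7 > 1 → CONVERGES

Converges (p = 7 > 1)


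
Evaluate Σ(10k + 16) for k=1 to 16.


Σ(10k+16) = 10·Σk + 16·n
= 10·136 + 16·16
= 1360 + 256 = 1616

Σ = 1616


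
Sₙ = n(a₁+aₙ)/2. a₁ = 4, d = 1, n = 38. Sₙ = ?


aₙ = 4 + (38-1)×1 = 41
Sₙ = n(a₁+aₙ)/2 = 38×(4+41)/2
= 38×45/2 = 855

S_38 = 855


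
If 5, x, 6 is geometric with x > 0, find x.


GM = √(5×6) = √30 = 5.4772

GM = 5.4772


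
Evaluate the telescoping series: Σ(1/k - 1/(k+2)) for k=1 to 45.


Telescoping with gap 2: two head and two tail terms survive.
= (1 + 1/2) - (1/46 + 1/47)
= 3/2 - 1/46 - 1/47 = 1575/1081

Sum = 1575/1081


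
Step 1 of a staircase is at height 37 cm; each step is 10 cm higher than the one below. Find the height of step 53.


aₙ = a₁ + (n-1)d
= 37 + (53-1)×10
= 37 + 520
= 557

a_53 = 557


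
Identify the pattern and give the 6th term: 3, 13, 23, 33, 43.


Pattern: arithmetic (d=10)
Terms: 3, 13, 23, 33, 43
Next term = 53

Next term = 53


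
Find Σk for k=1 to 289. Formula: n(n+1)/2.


n(n+1)/2 = 289×290/2 = 83810/2 = 41905

Σk = 41905


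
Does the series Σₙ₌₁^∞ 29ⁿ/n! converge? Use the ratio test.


aₙ = 29^n/n!
a_{n+1}/aₙ = 29^(n+1)/(n+1)! × n!/29^n
= 29/(n+1)
L = lim(n→∞) 29/(n+1) = 0
L < 1 → series CONVERGES

Converges (ratio test: L = 0 < 1)


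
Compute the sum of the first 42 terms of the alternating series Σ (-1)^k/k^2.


S = -1 + 1/4 - 1/9 + 1/16 - 1/25 + 1/36 - 1/49 + 1/64 ± ...
= -0.8222
(Full series converges to -π²/12 ≈ -0.8225)

S_42 = -0.8222


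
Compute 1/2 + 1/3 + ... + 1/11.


Σₖ₌2^11 1/k = 1/2 + 1/3 + 1/4 + 1/5 + 1/6 + 1/7 + 1/8 + 1/9 + 1/10 + 1/11
= 55991/27720
≈ 2.0199

Sum = 55991/27720 ≈ 2.0199


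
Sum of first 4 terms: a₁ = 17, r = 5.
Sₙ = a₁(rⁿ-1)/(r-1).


Sₙ = 17×(5^4 - 1)/(5 - 1)
= 17×(625 - 1)/4
= 17×624/4
= 2652

S_4 = 2652


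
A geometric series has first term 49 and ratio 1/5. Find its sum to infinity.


S∞ = a₁/(1-r) = 49/(1 - 1/5)
= 49/(4/5)
= 245/4

S∞ = 245/4


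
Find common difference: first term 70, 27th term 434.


d = (aₙ - a₁)/(n-1)
= (434 - 70)/(27-1)
= 364/26 = 14

d = 14


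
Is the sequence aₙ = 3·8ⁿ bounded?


aₙ = 3·8ⁿ → as n→∞, aₙ→∞ (since base 8 > 1)
No finite upper bound exists
The sequence is UNBOUNDED

Unbounded (aₙ → ∞ as n → ∞)


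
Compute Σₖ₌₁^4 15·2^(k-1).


Sₙ = 15×(2^4 - 1)/(2 - 1)
= 15×(16 - 1)/1
= 15×15/1
= 225

S_4 = 225


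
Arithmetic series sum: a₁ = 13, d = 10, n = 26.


aₙ = 13 + (26-1)×10 = 263
Sₙ = n(a₁+aₙ)/2 = 26×(13+263)/2
= 26×276/2 = 3588

S_26 = 3588


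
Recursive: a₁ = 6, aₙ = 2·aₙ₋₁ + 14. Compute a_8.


Computing step by step:
a_1 = 6
a_2 = 26
a_3 = 66
a_4 = 146
a_5 = 306
a_6 = 626
a_7 = 1266
a_8 = 2546


a_8 = 2546


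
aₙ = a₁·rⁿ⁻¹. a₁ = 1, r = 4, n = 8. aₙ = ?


aₙ = a₁·r^(n-1)
= 1×4^7
= 1×16384
= 16384

a_8 = 16384


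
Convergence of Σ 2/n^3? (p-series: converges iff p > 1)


p-series test: Σ c/n^p converges if p > 1, diverges if p ≤ 1 (constant c > 0 doesn't affect convergence).
p = 3
3 > 1 → CONVERGES

Converges (p = 3 > 1)
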